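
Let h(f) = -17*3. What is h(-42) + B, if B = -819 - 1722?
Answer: -2592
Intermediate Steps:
h(f) = -51
B = -2541
h(-42) + B = -51 - 2541 = -2592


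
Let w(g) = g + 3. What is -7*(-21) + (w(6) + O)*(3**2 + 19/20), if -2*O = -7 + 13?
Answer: 2067/10 ≈ 206.70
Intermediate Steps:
O = -3 (O = -(-7 + 13)/2 = -1/2*6 = -3)
w(g) = 3 + g
-7*(-21) + (w(6) + O)*(3**2 + 19/20) = -7*(-21) + ((3 + 6) - 3)*(3**2 + 19/20) = 147 + (9 - 3)*(9 + 19*(1/20)) = 147 + 6*(9 + 19/20) = 147 + 6*(199/20) = 147 + 597/10 = 2067/10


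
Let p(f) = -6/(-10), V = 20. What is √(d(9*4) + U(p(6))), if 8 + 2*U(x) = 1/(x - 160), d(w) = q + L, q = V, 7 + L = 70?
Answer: √200718074/1594 ≈ 8.8880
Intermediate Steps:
p(f) = ⅗ (p(f) = -6*(-⅒) = ⅗)
L = 63 (L = -7 + 70 = 63)
q = 20
d(w) = 83 (d(w) = 20 + 63 = 83)
U(x) = -4 + 1/(2*(-160 + x)) (U(x) = -4 + 1/(2*(x - 160)) = -4 + 1/(2*(-160 + x)))
√(d(9*4) + U(p(6))) = √(83 + (1281 - 8*⅗)/(2*(-160 + ⅗))) = √(83 + (1281 - 24/5)/(2*(-797/5))) = √(83 + (½)*(-5/797)*(6381/5)) = √(83 - 6381/1594) = √(125921/1594) = √200718074/1594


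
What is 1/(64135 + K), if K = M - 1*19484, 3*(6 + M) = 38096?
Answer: 3/172031 ≈ 1.7439e-5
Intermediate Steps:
M = 38078/3 (M = -6 + (1/3)*38096 = -6 + 38096/3 = 38078/3 ≈ 12693.)
K = -20374/3 (K = 38078/3 - 1*19484 = 38078/3 - 19484 = -20374/3 ≈ -6791.3)
1/(64135 + K) = 1/(64135 - 20374/3) = 1/(172031/3) = 3/172031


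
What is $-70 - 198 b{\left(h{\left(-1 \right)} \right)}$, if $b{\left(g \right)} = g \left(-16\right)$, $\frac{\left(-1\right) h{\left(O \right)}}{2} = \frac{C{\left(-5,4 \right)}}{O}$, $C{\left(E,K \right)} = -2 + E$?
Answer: $-44422$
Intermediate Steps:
$h{\left(O \right)} = \frac{14}{O}$ ($h{\left(O \right)} = - 2 \frac{-2 - 5}{O} = - 2 \left(- \frac{7}{O}\right) = \frac{14}{O}$)
$b{\left(g \right)} = - 16 g$
$-70 - 198 b{\left(h{\left(-1 \right)} \right)} = -70 - 198 \left(- 16 \frac{14}{-1}\right) = -70 - 198 \left(- 16 \cdot 14 \left(-1\right)\right) = -70 - 198 \left(\left(-16\right) \left(-14\right)\right) = -70 - 44352 = -44422$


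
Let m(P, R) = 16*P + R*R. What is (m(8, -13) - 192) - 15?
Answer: 90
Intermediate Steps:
m(P, R) = R**2 + 16*P (m(P, R) = 16*P + R**2 = R**2 + 16*P)
(m(8, -13) - 192) - 15 = (((-13)**2 + 16*8) - 192) - 15 = ((169 + 128) - 192) - 15 = (297 - 192) - 15 = 105 - 15 = 90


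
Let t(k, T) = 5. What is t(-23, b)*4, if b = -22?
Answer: 20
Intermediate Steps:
t(-23, b)*4 = 5*4 = 20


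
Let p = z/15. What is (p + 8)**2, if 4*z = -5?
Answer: 9025/144 ≈ 62.674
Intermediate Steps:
z = -5/4 (z = (1/4)*(-5) = -5/4 ≈ -1.2500)
p = -1/12 (p = -5/4/15 = -5/4*1/15 = -1/12 ≈ -0.083333)
(p + 8)**2 = (-1/12 + 8)**2 = (95/12)**2 = 9025/144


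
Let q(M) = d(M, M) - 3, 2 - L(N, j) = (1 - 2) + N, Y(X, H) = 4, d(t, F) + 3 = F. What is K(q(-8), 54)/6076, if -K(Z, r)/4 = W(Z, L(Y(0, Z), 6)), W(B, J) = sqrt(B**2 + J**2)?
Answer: -sqrt(197)/1519 ≈ -0.0092401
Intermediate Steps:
d(t, F) = -3 + F
L(N, j) = 3 - N (L(N, j) = 2 - ((1 - 2) + N) = 2 - (-1 + N) = 2 + (1 - N) = 3 - N)
q(M) = -6 + M (q(M) = (-3 + M) - 3 = -6 + M)
K(Z, r) = -4*sqrt(1 + Z**2) (K(Z, r) = -4*sqrt(Z**2 + (3 - 1*4)**2) = -4*sqrt(Z**2 + (3 - 4)**2) = -4*sqrt(Z**2 + (-1)**2) = -4*sqrt(Z**2 + 1) = -4*sqrt(1 + Z**2))
K(q(-8), 54)/6076 = -4*sqrt(1 + (-6 - 8)**2)/6076 = -4*sqrt(1 + (-14)**2)*(1/6076) = -4*sqrt(1 + 196)*(1/6076) = -4*sqrt(197)*(1/6076) = -sqrt(197)/1519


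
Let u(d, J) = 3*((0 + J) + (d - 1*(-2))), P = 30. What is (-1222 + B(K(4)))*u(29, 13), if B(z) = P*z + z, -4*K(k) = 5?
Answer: -166419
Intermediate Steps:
K(k) = -5/4 (K(k) = -1/4*5 = -5/4)
B(z) = 31*z (B(z) = 30*z + z = 31*z)
u(d, J) = 6 + 3*J + 3*d (u(d, J) = 3*(J + (d + 2)) = 3*(J + (2 + d)) = 3*(2 + J + d) = 6 + 3*J + 3*d)
(-1222 + B(K(4)))*u(29, 13) = (-1222 + 31*(-5/4))*(6 + 3*13 + 3*29) = (-1222 - 155/4)*(6 + 39 + 87) = -5043/4*132 = -166419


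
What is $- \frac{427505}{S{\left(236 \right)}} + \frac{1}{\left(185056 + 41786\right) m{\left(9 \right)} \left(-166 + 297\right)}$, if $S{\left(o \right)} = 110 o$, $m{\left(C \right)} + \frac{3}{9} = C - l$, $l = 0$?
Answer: $- \frac{500455393593}{30389871512} \approx -16.468$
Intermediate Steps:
$m{\left(C \right)} = - \frac{1}{3} + C$ ($m{\left(C \right)} = - \frac{1}{3} + \left(C - 0\right) = - \frac{1}{3} + \left(C + 0\right) = - \frac{1}{3} + C$)
$- \frac{427505}{S{\left(236 \right)}} + \frac{1}{\left(185056 + 41786\right) m{\left(9 \right)} \left(-166 + 297\right)} = - \frac{427505}{110 \cdot 236} + \frac{1}{\left(185056 + 41786\right) \left(- \frac{1}{3} + 9\right) \left(-166 + 297\right)} = - \frac{427505}{25960} + \frac{1}{226842 \cdot \frac{26}{3} \cdot 131} = \left(-427505\right) \frac{1}{25960} + \frac{1}{226842 \cdot \frac{3406}{3}} = - \frac{85501}{5192} + \frac{1}{226842} \cdot \frac{3}{3406} = - \frac{85501}{5192} + \frac{1}{257541284} = - \frac{500455393593}{30389871512}$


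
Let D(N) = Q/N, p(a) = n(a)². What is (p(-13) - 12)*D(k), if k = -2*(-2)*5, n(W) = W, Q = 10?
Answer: 157/2 ≈ 78.500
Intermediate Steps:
p(a) = a²
k = 20 (k = 4*5 = 20)
D(N) = 10/N
(p(-13) - 12)*D(k) = ((-13)² - 12)*(10/20) = (169 - 12)*(10*(1/20)) = 157*(½) = 157/2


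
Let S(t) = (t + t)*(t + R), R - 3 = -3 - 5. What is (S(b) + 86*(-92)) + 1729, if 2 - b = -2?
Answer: -6191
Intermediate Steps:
R = -5 (R = 3 + (-3 - 5) = 3 - 8 = -5)
b = 4 (b = 2 - 1*(-2) = 2 + 2 = 4)
S(t) = 2*t*(-5 + t) (S(t) = (t + t)*(t - 5) = (2*t)*(-5 + t) = 2*t*(-5 + t))
(S(b) + 86*(-92)) + 1729 = (2*4*(-5 + 4) + 86*(-92)) + 1729 = (2*4*(-1) - 7912) + 1729 = (-8 - 7912) + 1729 = -7920 + 1729 = -6191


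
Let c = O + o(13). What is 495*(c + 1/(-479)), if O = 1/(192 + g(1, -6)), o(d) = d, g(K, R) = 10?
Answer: 622774845/96758 ≈ 6436.4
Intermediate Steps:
O = 1/202 (O = 1/(192 + 10) = 1/202 ≈ 0.0049505)
c = 2627/202 (c = 1/202 + 13 = 2627/202 ≈ 13.005)
495*(c + 1/(-479)) = 495*(2627/202 + 1/(-479)) = 495*(2627/202 - 1/479) = 495*(1258131/96758) = 622774845/96758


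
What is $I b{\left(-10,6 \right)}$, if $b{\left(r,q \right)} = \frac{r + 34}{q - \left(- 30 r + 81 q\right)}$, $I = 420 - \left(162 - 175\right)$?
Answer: $- \frac{866}{65} \approx -13.323$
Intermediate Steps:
$I = 433$ ($I = 420 - -13 = 420 + 13 = 433$)
$b{\left(r,q \right)} = \frac{34 + r}{- 80 q + 30 r}$ ($b{\left(r,q \right)} = \frac{34 + r}{q - \left(- 30 r + 81 q\right)} = \frac{34 + r}{- 80 q + 30 r}$)
$I b{\left(-10,6 \right)} = 433 \frac{-34 - -10}{10 \left(\left(-3\right) \left(-10\right) + 8 \cdot 6\right)} = 433 \frac{-34 + 10}{10 \left(30 + 48\right)} = 433 \cdot \frac{1}{10} \cdot \frac{1}{78} \left(-24\right) = 433 \left(- \frac{2}{65}\right) = - \frac{866}{65}$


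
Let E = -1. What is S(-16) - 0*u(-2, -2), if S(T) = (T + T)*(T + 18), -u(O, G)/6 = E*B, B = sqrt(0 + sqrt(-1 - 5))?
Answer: -64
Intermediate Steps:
B = 6**(1/4)*sqrt(I) (B = sqrt(0 + sqrt(-6)) = sqrt(0 + I*sqrt(6)) = sqrt(I*sqrt(6)) = 6**(1/4)*sqrt(I) ≈ 1.1067 + 1.1067*I)
u(O, G) = 6*6**(1/4)*sqrt(I) (u(O, G) = -(-6)*6**(1/4)*sqrt(I) = 6*6**(1/4)*sqrt(I))
S(T) = 2*T*(18 + T) (S(T) = (2*T)*(18 + T) = 2*T*(18 + T))
S(-16) - 0*u(-2, -2) = 2*(-16)*(18 - 16) - 0*6*6**(1/4)*sqrt(I) = 2*(-16)*2 - 1*0 = -64 + 0 = -64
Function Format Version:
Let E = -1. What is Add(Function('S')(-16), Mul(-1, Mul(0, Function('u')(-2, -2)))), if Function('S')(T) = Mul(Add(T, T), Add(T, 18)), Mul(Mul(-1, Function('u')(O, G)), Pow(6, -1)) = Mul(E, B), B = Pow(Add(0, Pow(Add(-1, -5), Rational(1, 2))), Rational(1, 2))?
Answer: -64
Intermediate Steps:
B = Mul(Pow(6, Rational(1, 4)), Pow(I, Rational(1, 2))) (B = Pow(Add(0, Pow(-6, Rational(1, 2))), Rational(1, 2)) = Pow(Add(0, Mul(I, Pow(6, Rational(1, 2)))), Rational(1, 2)) = Pow(Mul(I, Pow(6, Rational(1, 2))), Rational(1, 2)) = Mul(Pow(6, Rational(1, 4)), Pow(I, Rational(1, 2))) ≈ Add(1.1067, Mul(1.1067, I)))
Function('u')(O, G) = Mul(6, Pow(6, Rational(1, 4)), Pow(I, Rational(1, 2))) (Function('u')(O, G) = Mul(-6, Mul(-1, Mul(Pow(6, Rational(1, 4)), Pow(I, Rational(1, 2))))) = Mul(-6, Mul(-1, Pow(6, Rational(1, 4)), Pow(I, Rational(1, 2)))) = Mul(6, Pow(6, Rational(1, 4)), Pow(I, Rational(1, 2))))
Function('S')(T) = Mul(2, T, Add(18, T)) (Function('S')(T) = Mul(Mul(2, T), Add(18, T)) = Mul(2, T, Add(18, T)))
Add(Function('S')(-16), Mul(-1, Mul(0, Function('u')(-2, -2)))) = Add(Mul(2, -16, Add(18, -16)), Mul(-1, Mul(0, Mul(6, Pow(6, Rational(1, 4)), Pow(I, Rational(1, 2)))))) = Add(Mul(2, -16, 2), Mul(-1, 0)) = Add(-64, 0) = -64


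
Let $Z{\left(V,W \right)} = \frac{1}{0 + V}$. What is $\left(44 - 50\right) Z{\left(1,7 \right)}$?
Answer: $-6$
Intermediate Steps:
$Z{\left(V,W \right)} = \frac{1}{V}$
$\left(44 - 50\right) Z{\left(1,7 \right)} = \frac{44 - 50}{1} = \left(-6\right) 1 = -6$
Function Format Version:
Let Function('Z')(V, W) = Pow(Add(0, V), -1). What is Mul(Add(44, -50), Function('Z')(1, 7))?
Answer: -6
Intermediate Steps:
Function('Z')(V, W) = Pow(V, -1)
Mul(Add(44, -50), Function('Z')(1, 7)) = Mul(Add(44, -50), Pow(1, -1)) = Mul(-6, 1) = -6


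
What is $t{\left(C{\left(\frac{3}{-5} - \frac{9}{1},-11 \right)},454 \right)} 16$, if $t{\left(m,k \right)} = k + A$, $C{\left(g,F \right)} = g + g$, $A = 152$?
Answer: $9696$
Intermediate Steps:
$C{\left(g,F \right)} = 2 g$
$t{\left(m,k \right)} = 152 + k$ ($t{\left(m,k \right)} = k + 152 = 152 + k$)
$t{\left(C{\left(\frac{3}{-5} - \frac{9}{1},-11 \right)},454 \right)} 16 = \left(152 + 454\right) 16 = 606 \cdot 16 = 9696$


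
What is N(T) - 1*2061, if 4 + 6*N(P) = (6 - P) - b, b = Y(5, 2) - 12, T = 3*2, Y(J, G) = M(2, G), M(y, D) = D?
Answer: -2060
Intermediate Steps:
Y(J, G) = G
T = 6
b = -10 (b = 2 - 12 = -10)
N(P) = 2 - P/6 (N(P) = -2/3 + ((6 - P) - 1*(-10))/6 = -2/3 + ((6 - P) + 10)/6 = -2/3 + (16 - P)/6 = -2/3 + (8/3 - P/6) = 2 - P/6)
N(T) - 1*2061 = (2 - 1/6*6) - 1*2061 = (2 - 1) - 2061 = 1 - 2061 = -2060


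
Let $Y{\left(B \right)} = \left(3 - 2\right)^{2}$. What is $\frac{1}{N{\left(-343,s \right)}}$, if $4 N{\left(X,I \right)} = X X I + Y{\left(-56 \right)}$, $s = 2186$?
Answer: $\frac{4}{257180715} \approx 1.5553 \cdot 10^{-8}$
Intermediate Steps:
$Y{\left(B \right)} = 1$ ($Y{\left(B \right)} = 1^{2} = 1$)
$N{\left(X,I \right)} = \frac{1}{4} + \frac{I X^{2}}{4}$ ($N{\left(X,I \right)} = \frac{X X I + 1}{4} = \frac{X^{2} I + 1}{4} = \frac{I X^{2} + 1}{4} = \frac{1 + I X^{2}}{4} = \frac{1}{4} + \frac{I X^{2}}{4}$)
$\frac{1}{N{\left(-343,s \right)}} = \frac{1}{\frac{1}{4} + \frac{1}{4} \cdot 2186 \left(-343\right)^{2}} = \frac{1}{\frac{1}{4} + \frac{1}{4} \cdot 2186 \cdot 117649} = \frac{1}{\frac{1}{4} + \frac{128590357}{2}} = \frac{1}{\frac{257180715}{4}} = \frac{4}{257180715}$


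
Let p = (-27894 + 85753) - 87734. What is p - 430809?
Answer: -460684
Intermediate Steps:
p = -29875 (p = 57859 - 87734 = -29875)
p - 430809 = -29875 - 430809 = -460684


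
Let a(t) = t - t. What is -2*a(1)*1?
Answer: 0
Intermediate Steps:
a(t) = 0
-2*a(1)*1 = -2*0*1 = 0*1 = 0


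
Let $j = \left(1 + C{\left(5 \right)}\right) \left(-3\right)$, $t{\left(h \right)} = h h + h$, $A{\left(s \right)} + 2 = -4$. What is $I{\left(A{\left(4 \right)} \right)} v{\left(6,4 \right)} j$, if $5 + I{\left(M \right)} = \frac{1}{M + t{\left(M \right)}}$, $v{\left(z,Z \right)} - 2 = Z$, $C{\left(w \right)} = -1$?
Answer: $0$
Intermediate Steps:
$A{\left(s \right)} = -6$ ($A{\left(s \right)} = -2 - 4 = -6$)
$t{\left(h \right)} = h + h^{2}$ ($t{\left(h \right)} = h^{2} + h = h + h^{2}$)
$v{\left(z,Z \right)} = 2 + Z$
$j = 0$ ($j = \left(1 - 1\right) \left(-3\right) = 0 \left(-3\right) = 0$)
$I{\left(M \right)} = -5 + \frac{1}{M + M \left(1 + M\right)}$
$I{\left(A{\left(4 \right)} \right)} v{\left(6,4 \right)} j = \frac{1 - -60 - 5 \left(-6\right)^{2}}{\left(-6\right) \left(2 - 6\right)} \left(2 + 4\right) 0 = - \frac{1 + 60 - 180}{6 \left(-4\right)} 6 \cdot 0 = \left(- \frac{1}{6}\right) \left(- \frac{1}{4}\right) \left(1 + 60 - 180\right) 6 \cdot 0 = \left(- \frac{1}{6}\right) \left(- \frac{1}{4}\right) \left(-119\right) 6 \cdot 0 = \left(- \frac{119}{24}\right) 6 \cdot 0 = \left(- \frac{119}{4}\right) 0 = 0$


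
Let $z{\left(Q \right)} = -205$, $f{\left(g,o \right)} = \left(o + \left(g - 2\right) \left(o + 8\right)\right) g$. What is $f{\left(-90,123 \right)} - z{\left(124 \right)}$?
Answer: $1073815$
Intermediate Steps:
$f{\left(g,o \right)} = g \left(o + \left(-2 + g\right) \left(8 + o\right)\right)$ ($f{\left(g,o \right)} = \left(o + \left(-2 + g\right) \left(8 + o\right)\right) g = g \left(o + \left(-2 + g\right) \left(8 + o\right)\right)$)
$f{\left(-90,123 \right)} - z{\left(124 \right)} = - 90 \left(-16 - 123 + 8 \left(-90\right) - 11070\right) - -205 = - 90 \left(-16 - 123 - 720 - 11070\right) + 205 = \left(-90\right) \left(-11929\right) + 205 = 1073610 + 205 = 1073815$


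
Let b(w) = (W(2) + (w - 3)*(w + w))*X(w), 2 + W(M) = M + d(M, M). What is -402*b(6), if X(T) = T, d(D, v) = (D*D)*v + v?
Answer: -110952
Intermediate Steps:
d(D, v) = v + v*D² (d(D, v) = D²*v + v = v*D² + v = v + v*D²)
W(M) = -2 + M + M*(1 + M²) (W(M) = -2 + (M + M*(1 + M²)) = -2 + M + M*(1 + M²))
b(w) = w*(10 + 2*w*(-3 + w)) (b(w) = ((-2 + 2³ + 2*2) + (w - 3)*(w + w))*w = ((-2 + 8 + 4) + (-3 + w)*(2*w))*w = (10 + 2*w*(-3 + w))*w = w*(10 + 2*w*(-3 + w)))
-402*b(6) = -804*6*(5 + 6² - 3*6) = -804*6*(5 + 36 - 18) = -804*6*23 = -402*276 = -110952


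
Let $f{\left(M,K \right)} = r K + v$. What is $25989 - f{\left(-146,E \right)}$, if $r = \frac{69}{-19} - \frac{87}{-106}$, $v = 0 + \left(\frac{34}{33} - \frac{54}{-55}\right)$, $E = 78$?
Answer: $\frac{4354296506}{166155} \approx 26206.0$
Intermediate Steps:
$v = \frac{332}{165}$ ($v = 0 + \left(34 \cdot \frac{1}{33} - - \frac{54}{55}\right) = 0 + \left(\frac{34}{33} + \frac{54}{55}\right) = 0 + \frac{332}{165} = \frac{332}{165} \approx 2.0121$)
$r = - \frac{5661}{2014}$ ($r = 69 \left(- \frac{1}{19}\right) - - \frac{87}{106} = - \frac{69}{19} + \frac{87}{106} = - \frac{5661}{2014} \approx -2.8108$)
$f{\left(M,K \right)} = \frac{332}{165} - \frac{5661 K}{2014}$ ($f{\left(M,K \right)} = - \frac{5661 K}{2014} + \frac{332}{165} = \frac{332}{165} - \frac{5661 K}{2014}$)
$25989 - f{\left(-146,E \right)} = 25989 - \left(\frac{332}{165} - \frac{220779}{1007}\right) = 25989 - - \frac{36094211}{166155} = 25989 + \frac{36094211}{166155} = \frac{4354296506}{166155}$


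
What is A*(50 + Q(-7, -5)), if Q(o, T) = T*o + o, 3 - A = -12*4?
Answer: 3978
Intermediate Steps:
A = 51 (A = 3 - (-12)*4 = 3 - 1*(-48) = 3 + 48 = 51)
Q(o, T) = o + T*o
A*(50 + Q(-7, -5)) = 51*(50 - 7*(1 - 5)) = 51*(50 - 7*(-4)) = 51*(50 + 28) = 51*78 = 3978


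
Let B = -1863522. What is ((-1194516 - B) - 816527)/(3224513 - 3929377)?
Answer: 147521/704864 ≈ 0.20929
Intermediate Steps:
((-1194516 - B) - 816527)/(3224513 - 3929377) = ((-1194516 - 1*(-1863522)) - 816527)/(3224513 - 3929377) = ((-1194516 + 1863522) - 816527)/(-704864) = (669006 - 816527)*(-1/704864) = -147521*(-1/704864) = 147521/704864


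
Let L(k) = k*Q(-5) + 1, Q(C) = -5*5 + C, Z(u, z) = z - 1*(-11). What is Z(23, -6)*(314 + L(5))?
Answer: 825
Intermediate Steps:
Z(u, z) = 11 + z (Z(u, z) = z + 11 = 11 + z)
Q(C) = -25 + C
L(k) = 1 - 30*k (L(k) = k*(-25 - 5) + 1 = k*(-30) + 1 = -30*k + 1 = 1 - 30*k)
Z(23, -6)*(314 + L(5)) = (11 - 6)*(314 + (1 - 30*5)) = 5*(314 + (1 - 150)) = 5*(314 - 149) = 5*165 = 825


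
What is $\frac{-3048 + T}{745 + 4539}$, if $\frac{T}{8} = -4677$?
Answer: $- \frac{10116}{1321} \approx -7.6578$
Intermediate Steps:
$T = -37416$ ($T = 8 \left(-4677\right) = -37416$)
$\frac{-3048 + T}{745 + 4539} = \frac{-3048 - 37416}{745 + 4539} = - \frac{40464}{5284} = \left(-40464\right) \frac{1}{5284} = - \frac{10116}{1321}$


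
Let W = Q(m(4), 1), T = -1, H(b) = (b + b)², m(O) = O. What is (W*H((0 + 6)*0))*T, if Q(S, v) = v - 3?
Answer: 0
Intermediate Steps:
H(b) = 4*b² (H(b) = (2*b)² = 4*b²)
Q(S, v) = -3 + v
W = -2 (W = -3 + 1 = -2)
(W*H((0 + 6)*0))*T = -8*((0 + 6)*0)²*(-1) = -8*(6*0)²*(-1) = -8*0²*(-1) = -8*0*(-1) = -2*0*(-1) = 0*(-1) = 0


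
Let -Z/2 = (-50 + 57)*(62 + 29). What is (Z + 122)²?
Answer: 1327104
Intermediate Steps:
Z = -1274 (Z = -2*(-50 + 57)*(62 + 29) = -14*91 = -2*637 = -1274)
(Z + 122)² = (-1274 + 122)² = (-1152)² = 1327104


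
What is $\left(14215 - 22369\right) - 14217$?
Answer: $-22371$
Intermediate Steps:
$\left(14215 - 22369\right) - 14217 = -8154 - 14217 = -22371$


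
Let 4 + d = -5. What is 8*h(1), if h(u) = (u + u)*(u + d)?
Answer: -128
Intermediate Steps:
d = -9 (d = -4 - 5 = -9)
h(u) = 2*u*(-9 + u) (h(u) = (u + u)*(u - 9) = (2*u)*(-9 + u) = 2*u*(-9 + u))
8*h(1) = 8*(2*1*(-9 + 1)) = 8*(2*1*(-8)) = 8*(-16) = -128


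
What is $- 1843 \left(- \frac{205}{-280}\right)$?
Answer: $- \frac{75563}{56} \approx -1349.3$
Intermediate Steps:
$- 1843 \left(- \frac{205}{-280}\right) = - 1843 \left(\left(-205\right) \left(- \frac{1}{280}\right)\right) = \left(-1843\right) \frac{41}{56} = - \frac{75563}{56}$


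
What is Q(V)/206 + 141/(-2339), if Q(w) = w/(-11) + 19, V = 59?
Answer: 15672/2650087 ≈ 0.0059138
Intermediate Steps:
Q(w) = 19 - w/11 (Q(w) = w*(-1/11) + 19 = -w/11 + 19 = 19 - w/11)
Q(V)/206 + 141/(-2339) = (19 - 1/11*59)/206 + 141/(-2339) = (19 - 59/11)*(1/206) + 141*(-1/2339) = (150/11)*(1/206) - 141/2339 = 75/1133 - 141/2339 = 15672/2650087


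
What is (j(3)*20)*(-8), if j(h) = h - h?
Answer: 0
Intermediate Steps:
j(h) = 0
(j(3)*20)*(-8) = (0*20)*(-8) = 0*(-8) = 0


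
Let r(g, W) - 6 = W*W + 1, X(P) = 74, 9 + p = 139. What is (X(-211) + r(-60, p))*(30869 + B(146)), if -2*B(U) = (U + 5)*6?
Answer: 516494096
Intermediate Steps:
p = 130 (p = -9 + 139 = 130)
B(U) = -15 - 3*U (B(U) = -(U + 5)*6/2 = -(5 + U)*6/2 = -(30 + 6*U)/2 = -15 - 3*U)
r(g, W) = 7 + W**2 (r(g, W) = 6 + (W*W + 1) = 6 + (W**2 + 1) = 6 + (1 + W**2) = 7 + W**2)
(X(-211) + r(-60, p))*(30869 + B(146)) = (74 + (7 + 130**2))*(30869 + (-15 - 3*146)) = (74 + (7 + 16900))*(30869 + (-15 - 438)) = (74 + 16907)*(30869 - 453) = 16981*30416 = 516494096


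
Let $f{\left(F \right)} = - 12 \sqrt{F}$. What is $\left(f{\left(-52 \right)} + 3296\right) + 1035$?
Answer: $4331 - 24 i \sqrt{13} \approx 4331.0 - 86.533 i$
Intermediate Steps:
$\left(f{\left(-52 \right)} + 3296\right) + 1035 = \left(- 12 \sqrt{-52} + 3296\right) + 1035 = \left(- 12 \cdot 2 i \sqrt{13} + 3296\right) + 1035 = \left(- 24 i \sqrt{13} + 3296\right) + 1035 = \left(3296 - 24 i \sqrt{13}\right) + 1035 = 4331 - 24 i \sqrt{13}$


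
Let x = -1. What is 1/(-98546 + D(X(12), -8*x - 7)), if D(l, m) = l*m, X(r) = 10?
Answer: -1/98536 ≈ -1.0149e-5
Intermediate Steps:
1/(-98546 + D(X(12), -8*x - 7)) = 1/(-98546 + 10*(-8*(-1) - 7)) = 1/(-98546 + 10*(8 - 7)) = 1/(-98546 + 10*1) = 1/(-98546 + 10) = 1/(-98536) = -1/98536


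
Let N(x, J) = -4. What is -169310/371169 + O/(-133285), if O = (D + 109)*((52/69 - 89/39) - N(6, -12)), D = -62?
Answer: -6760270334527/14791906789335 ≈ -0.45703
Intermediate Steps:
O = 34733/299 (O = (-62 + 109)*((52/69 - 89/39) - 1*(-4)) = 47*((52*(1/69) - 89*1/39) + 4) = 47*((52/69 - 89/39) + 4) = 47*(-457/299 + 4) = 47*(739/299) = 34733/299 ≈ 116.16)
-169310/371169 + O/(-133285) = -169310/371169 + (34733/299)/(-133285) = -169310*1/371169 + (34733/299)*(-1/133285) = -169310/371169 - 34733/39852215 = -6760270334527/14791906789335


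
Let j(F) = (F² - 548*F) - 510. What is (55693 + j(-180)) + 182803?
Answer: 369026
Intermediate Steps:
j(F) = -510 + F² - 548*F
(55693 + j(-180)) + 182803 = (55693 + (-510 + (-180)² - 548*(-180))) + 182803 = (55693 + (-510 + 32400 + 98640)) + 182803 = (55693 + 130530) + 182803 = 186223 + 182803 = 369026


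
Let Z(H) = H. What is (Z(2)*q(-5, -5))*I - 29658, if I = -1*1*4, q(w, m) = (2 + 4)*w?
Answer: -29418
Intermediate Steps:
q(w, m) = 6*w
I = -4 (I = -1*4 = -4)
(Z(2)*q(-5, -5))*I - 29658 = (2*(6*(-5)))*(-4) - 29658 = (2*(-30))*(-4) - 29658 = -60*(-4) - 29658 = 240 - 29658 = -29418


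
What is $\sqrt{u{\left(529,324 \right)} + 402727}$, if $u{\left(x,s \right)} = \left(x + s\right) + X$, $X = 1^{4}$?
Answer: $\sqrt{403581} \approx 635.28$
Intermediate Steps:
$X = 1$
$u{\left(x,s \right)} = 1 + s + x$ ($u{\left(x,s \right)} = \left(x + s\right) + 1 = \left(s + x\right) + 1 = 1 + s + x$)
$\sqrt{u{\left(529,324 \right)} + 402727} = \sqrt{\left(1 + 324 + 529\right) + 402727} = \sqrt{854 + 402727} = \sqrt{403581}$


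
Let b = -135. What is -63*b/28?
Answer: 1215/4 ≈ 303.75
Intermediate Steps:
-63*b/28 = -63*(-135)/28 = 8505*(1/28) = 1215/4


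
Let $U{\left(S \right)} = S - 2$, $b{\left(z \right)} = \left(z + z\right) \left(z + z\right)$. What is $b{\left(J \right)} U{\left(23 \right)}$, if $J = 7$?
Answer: $4116$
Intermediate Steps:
$b{\left(z \right)} = 4 z^{2}$ ($b{\left(z \right)} = 2 z 2 z = 4 z^{2}$)
$U{\left(S \right)} = -2 + S$
$b{\left(J \right)} U{\left(23 \right)} = 4 \cdot 7^{2} \left(-2 + 23\right) = 4 \cdot 49 \cdot 21 = 196 \cdot 21 = 4116$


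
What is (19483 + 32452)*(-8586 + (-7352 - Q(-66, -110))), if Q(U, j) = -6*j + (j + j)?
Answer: -850591430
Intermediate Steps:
Q(U, j) = -4*j (Q(U, j) = -6*j + 2*j = -4*j)
(19483 + 32452)*(-8586 + (-7352 - Q(-66, -110))) = (19483 + 32452)*(-8586 + (-7352 - (-4)*(-110))) = 51935*(-8586 + (-7352 - 1*440)) = 51935*(-8586 + (-7352 - 440)) = 51935*(-8586 - 7792) = 51935*(-16378) = -850591430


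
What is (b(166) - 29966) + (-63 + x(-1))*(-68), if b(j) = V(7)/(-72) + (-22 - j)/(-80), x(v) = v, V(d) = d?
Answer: -9220229/360 ≈ -25612.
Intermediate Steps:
b(j) = 8/45 + j/80 (b(j) = 7/(-72) + (-22 - j)/(-80) = 7*(-1/72) + (-22 - j)*(-1/80) = -7/72 + (11/40 + j/80) = 8/45 + j/80)
(b(166) - 29966) + (-63 + x(-1))*(-68) = ((8/45 + (1/80)*166) - 29966) + (-63 - 1)*(-68) = ((8/45 + 83/40) - 29966) - 64*(-68) = (811/360 - 29966) + 4352 = -10786949/360 + 4352 = -9220229/360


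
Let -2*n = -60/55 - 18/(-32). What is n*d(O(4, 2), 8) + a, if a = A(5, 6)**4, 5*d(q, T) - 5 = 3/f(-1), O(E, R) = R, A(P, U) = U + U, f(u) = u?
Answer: 18247773/880 ≈ 20736.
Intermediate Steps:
A(P, U) = 2*U
n = 93/352 (n = -(-60/55 - 18/(-32))/2 = -(-60*1/55 - 18*(-1/32))/2 = -(-12/11 + 9/16)/2 = -1/2*(-93/176) = 93/352 ≈ 0.26420)
d(q, T) = 2/5 (d(q, T) = 1 + (3/(-1))/5 = 1 + (3*(-1))/5 = 1 + (1/5)*(-3) = 1 - 3/5 = 2/5)
a = 20736 (a = (2*6)**4 = 12**4 = 20736)
n*d(O(4, 2), 8) + a = (93/352)*(2/5) + 20736 = 93/880 + 20736 = 18247773/880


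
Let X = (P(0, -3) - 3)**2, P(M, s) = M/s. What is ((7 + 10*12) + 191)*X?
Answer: 2862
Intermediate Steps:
X = 9 (X = (0/(-3) - 3)**2 = (0*(-1/3) - 3)**2 = (0 - 3)**2 = (-3)**2 = 9)
((7 + 10*12) + 191)*X = ((7 + 10*12) + 191)*9 = ((7 + 120) + 191)*9 = (127 + 191)*9 = 318*9 = 2862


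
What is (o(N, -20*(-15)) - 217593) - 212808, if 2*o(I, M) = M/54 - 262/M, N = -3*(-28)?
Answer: -387358793/900 ≈ -4.3040e+5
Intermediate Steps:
N = 84
o(I, M) = -131/M + M/108 (o(I, M) = (M/54 - 262/M)/2 = (-262/M + M/54)/2 = -131/M + M/108)
(o(N, -20*(-15)) - 217593) - 212808 = ((-131/((-20*(-15))) + (-20*(-15))/108) - 217593) - 212808 = ((-131/300 + (1/108)*300) - 217593) - 212808 = ((-131*1/300 + 25/9) - 217593) - 212808 = ((-131/300 + 25/9) - 217593) - 212808 = (2107/900 - 217593) - 212808 = -195831593/900 - 212808 = -387358793/900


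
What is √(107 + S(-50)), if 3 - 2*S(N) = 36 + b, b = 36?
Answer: √290/2 ≈ 8.5147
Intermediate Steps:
S(N) = -69/2 (S(N) = 3/2 - (36 + 36)/2 = 3/2 - ½*72 = 3/2 - 36 = -69/2)
√(107 + S(-50)) = √(107 - 69/2) = √(145/2) = √290/2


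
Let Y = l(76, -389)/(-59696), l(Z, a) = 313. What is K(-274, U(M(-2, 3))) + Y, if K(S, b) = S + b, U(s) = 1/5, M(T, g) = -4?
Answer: -81725389/298480 ≈ -273.81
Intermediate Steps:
U(s) = ⅕
Y = -313/59696 (Y = 313/(-59696) = 313*(-1/59696) = -313/59696 ≈ -0.0052432)
K(-274, U(M(-2, 3))) + Y = (-274 + ⅕) - 313/59696 = -1369/5 - 313/59696 = -81725389/298480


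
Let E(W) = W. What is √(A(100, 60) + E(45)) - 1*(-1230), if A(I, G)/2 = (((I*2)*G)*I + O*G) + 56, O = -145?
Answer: 1230 + √2382757 ≈ 2773.6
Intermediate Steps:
A(I, G) = 112 - 290*G + 4*G*I² (A(I, G) = 2*((((I*2)*G)*I - 145*G) + 56) = 2*((((2*I)*G)*I - 145*G) + 56) = 2*(((2*G*I)*I - 145*G) + 56) = 2*((2*G*I² - 145*G) + 56) = 2*((-145*G + 2*G*I²) + 56) = 2*(56 - 145*G + 2*G*I²) = 112 - 290*G + 4*G*I²)
√(A(100, 60) + E(45)) - 1*(-1230) = √((112 - 290*60 + 4*60*100²) + 45) - 1*(-1230) = √((112 - 17400 + 4*60*10000) + 45) + 1230 = √((112 - 17400 + 2400000) + 45) + 1230 = √(2382712 + 45) + 1230 = √2382757 + 1230 = 1230 + √2382757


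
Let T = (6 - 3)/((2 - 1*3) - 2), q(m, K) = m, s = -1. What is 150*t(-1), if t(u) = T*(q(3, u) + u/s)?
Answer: -600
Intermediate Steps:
T = -1 (T = 3/((2 - 3) - 2) = 3/(-1 - 2) = 3/(-3) = 3*(-1/3) = -1)
t(u) = -3 + u (t(u) = -(3 + u/(-1)) = -(3 + u*(-1)) = -(3 - u) = -3 + u)
150*t(-1) = 150*(-3 - 1) = 150*(-4) = -600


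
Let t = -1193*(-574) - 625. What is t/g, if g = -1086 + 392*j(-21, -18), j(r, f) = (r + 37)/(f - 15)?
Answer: -22577181/42110 ≈ -536.15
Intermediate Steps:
t = 684157 (t = 684782 - 625 = 684157)
j(r, f) = (37 + r)/(-15 + f)
g = -42110/33 (g = -1086 + 392*((37 - 21)/(-15 - 18)) = -1086 + 392*(16/(-33)) = -1086 + 392*(-1/33*16) = -1086 + 392*(-16/33) = -1086 - 6272/33 = -42110/33 ≈ -1276.1)
t/g = 684157/(-42110/33) = 684157*(-33/42110) = -22577181/42110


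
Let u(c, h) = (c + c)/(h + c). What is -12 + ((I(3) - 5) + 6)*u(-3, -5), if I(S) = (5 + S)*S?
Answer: 27/4 ≈ 6.7500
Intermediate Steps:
u(c, h) = 2*c/(c + h) (u(c, h) = (2*c)/(c + h) = 2*c/(c + h))
I(S) = S*(5 + S)
-12 + ((I(3) - 5) + 6)*u(-3, -5) = -12 + ((3*(5 + 3) - 5) + 6)*(2*(-3)/(-3 - 5)) = -12 + ((3*8 - 5) + 6)*(2*(-3)/(-8)) = -12 + ((24 - 5) + 6)*(2*(-3)*(-⅛)) = -12 + (19 + 6)*(¾) = -12 + 25*(¾) = -12 + 75/4 = 27/4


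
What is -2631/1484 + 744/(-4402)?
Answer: -204609/105364 ≈ -1.9419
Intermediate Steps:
-2631/1484 + 744/(-4402) = -2631*1/1484 + 744*(-1/4402) = -2631/1484 - 12/71 = -204609/105364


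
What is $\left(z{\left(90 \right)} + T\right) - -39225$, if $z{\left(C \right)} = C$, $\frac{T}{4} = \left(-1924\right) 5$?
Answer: $835$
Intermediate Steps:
$T = -38480$ ($T = 4 \left(\left(-1924\right) 5\right) = 4 \left(-9620\right) = -38480$)
$\left(z{\left(90 \right)} + T\right) - -39225 = \left(90 - 38480\right) - -39225 = -38390 + 39225 = 835$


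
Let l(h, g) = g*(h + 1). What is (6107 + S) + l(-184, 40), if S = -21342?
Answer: -22555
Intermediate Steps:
l(h, g) = g*(1 + h)
(6107 + S) + l(-184, 40) = (6107 - 21342) + 40*(1 - 184) = -15235 + 40*(-183) = -15235 - 7320 = -22555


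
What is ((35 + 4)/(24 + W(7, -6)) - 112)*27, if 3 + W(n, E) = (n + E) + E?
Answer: -47331/16 ≈ -2958.2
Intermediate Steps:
W(n, E) = -3 + n + 2*E (W(n, E) = -3 + ((n + E) + E) = -3 + ((E + n) + E) = -3 + (n + 2*E) = -3 + n + 2*E)
((35 + 4)/(24 + W(7, -6)) - 112)*27 = ((35 + 4)/(24 + (-3 + 7 + 2*(-6))) - 112)*27 = (39/(24 + (-3 + 7 - 12)) - 112)*27 = (39/(24 - 8) - 112)*27 = (39/16 - 112)*27 = -1753/16*27 = -47331/16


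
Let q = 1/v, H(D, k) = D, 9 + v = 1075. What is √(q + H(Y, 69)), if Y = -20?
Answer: I*√22726054/1066 ≈ 4.472*I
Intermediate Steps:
v = 1066 (v = -9 + 1075 = 1066)
q = 1/1066 ≈ 0.00093809
√(q + H(Y, 69)) = √(1/1066 - 20) = √(-21319/1066) = I*√22726054/1066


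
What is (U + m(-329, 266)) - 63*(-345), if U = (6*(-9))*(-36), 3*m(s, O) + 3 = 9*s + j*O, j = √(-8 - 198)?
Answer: 22691 + 266*I*√206/3 ≈ 22691.0 + 1272.6*I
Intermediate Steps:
j = I*√206 (j = √(-206) = I*√206 ≈ 14.353*I)
m(s, O) = -1 + 3*s + I*O*√206/3 (m(s, O) = -1 + (9*s + (I*√206)*O)/3 = -1 + (9*s + I*O*√206)/3 = -1 + (3*s + I*O*√206/3) = -1 + 3*s + I*O*√206/3)
U = 1944 (U = -54*(-36) = 1944)
(U + m(-329, 266)) - 63*(-345) = (1944 + (-1 + 3*(-329) + (⅓)*I*266*√206)) - 63*(-345) = (1944 + (-1 - 987 + 266*I*√206/3)) + 21735 = (1944 + (-988 + 266*I*√206/3)) + 21735 = (956 + 266*I*√206/3) + 21735 = 22691 + 266*I*√206/3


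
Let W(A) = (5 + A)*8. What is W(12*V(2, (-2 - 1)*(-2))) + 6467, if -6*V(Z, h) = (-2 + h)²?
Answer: 6251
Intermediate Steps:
V(Z, h) = -(-2 + h)²/6
W(A) = 40 + 8*A
W(12*V(2, (-2 - 1)*(-2))) + 6467 = (40 + 8*(12*(-(-2 + (-2 - 1)*(-2))²/6))) + 6467 = (40 + 8*(12*(-(-2 - 3*(-2))²/6))) + 6467 = (40 + 8*(12*(-(-2 + 6)²/6))) + 6467 = (40 + 8*(12*(-⅙*4²))) + 6467 = (40 + 8*(12*(-⅙*16))) + 6467 = (40 + 8*(12*(-8/3))) + 6467 = (40 + 8*(-32)) + 6467 = (40 - 256) + 6467 = -216 + 6467 = 6251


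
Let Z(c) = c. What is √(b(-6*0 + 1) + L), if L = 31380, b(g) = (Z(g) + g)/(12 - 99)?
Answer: √237515046/87 ≈ 177.14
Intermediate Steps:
b(g) = -2*g/87 (b(g) = (g + g)/(12 - 99) = (2*g)/(-87) = (2*g)*(-1/87) = -2*g/87)
√(b(-6*0 + 1) + L) = √(-2*(-6*0 + 1)/87 + 31380) = √(-2*(0 + 1)/87 + 31380) = √(-2/87*1 + 31380) = √(-2/87 + 31380) = √(2730058/87) = √237515046/87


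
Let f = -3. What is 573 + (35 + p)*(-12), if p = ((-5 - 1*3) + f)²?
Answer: -1299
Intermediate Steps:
p = 121 (p = ((-5 - 1*3) - 3)² = ((-5 - 3) - 3)² = (-8 - 3)² = (-11)² = 121)
573 + (35 + p)*(-12) = 573 + (35 + 121)*(-12) = 573 + 156*(-12) = 573 - 1872 = -1299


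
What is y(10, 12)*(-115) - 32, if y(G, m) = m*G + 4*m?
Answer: -19352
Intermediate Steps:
y(G, m) = 4*m + G*m (y(G, m) = G*m + 4*m = 4*m + G*m)
y(10, 12)*(-115) - 32 = (12*(4 + 10))*(-115) - 32 = (12*14)*(-115) - 32 = 168*(-115) - 32 = -19320 - 32 = -19352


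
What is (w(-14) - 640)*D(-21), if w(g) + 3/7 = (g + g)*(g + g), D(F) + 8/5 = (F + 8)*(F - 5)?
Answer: 338082/7 ≈ 48297.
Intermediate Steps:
D(F) = -8/5 + (-5 + F)*(8 + F) (D(F) = -8/5 + (F + 8)*(F - 5) = -8/5 + (8 + F)*(-5 + F) = -8/5 + (-5 + F)*(8 + F))
w(g) = -3/7 + 4*g² (w(g) = -3/7 + (g + g)*(g + g) = -3/7 + (2*g)*(2*g) = -3/7 + 4*g²)
(w(-14) - 640)*D(-21) = ((-3/7 + 4*(-14)²) - 640)*(-208/5 + (-21)² + 3*(-21)) = ((-3/7 + 4*196) - 640)*(-208/5 + 441 - 63) = ((-3/7 + 784) - 640)*(1682/5) = (5485/7 - 640)*(1682/5) = (1005/7)*(1682/5) = 338082/7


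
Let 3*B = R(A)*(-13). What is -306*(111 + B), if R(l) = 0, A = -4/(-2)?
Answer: -33966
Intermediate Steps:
A = 2 (A = -4*(-½) = 2)
B = 0 (B = (0*(-13))/3 = (⅓)*0 = 0)
-306*(111 + B) = -306*(111 + 0) = -306*111 = -33966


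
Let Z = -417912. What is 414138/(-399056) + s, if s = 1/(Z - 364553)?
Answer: -162024444613/156123676520 ≈ -1.0378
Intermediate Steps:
s = -1/782465 (s = 1/(-417912 - 364553) = 1/(-782465) = -1/782465 ≈ -1.2780e-6)
414138/(-399056) + s = 414138/(-399056) - 1/782465 = 414138*(-1/399056) - 1/782465 = -207069/199528 - 1/782465 = -162024444613/156123676520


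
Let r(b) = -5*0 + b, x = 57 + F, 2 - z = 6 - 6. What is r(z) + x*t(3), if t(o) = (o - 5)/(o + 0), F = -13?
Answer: -82/3 ≈ -27.333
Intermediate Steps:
z = 2 (z = 2 - (6 - 6) = 2 - 1*0 = 2 + 0 = 2)
t(o) = (-5 + o)/o
x = 44 (x = 57 - 13 = 44)
r(b) = b (r(b) = 0 + b = b)
r(z) + x*t(3) = 2 + 44*((-5 + 3)/3) = 2 + 44*((⅓)*(-2)) = 2 + 44*(-⅔) = 2 - 88/3 = -82/3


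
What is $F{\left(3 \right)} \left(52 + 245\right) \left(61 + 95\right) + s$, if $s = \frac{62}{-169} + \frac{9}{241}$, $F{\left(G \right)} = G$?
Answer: $\frac{5661154663}{40729} \approx 1.39 \cdot 10^{5}$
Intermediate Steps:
$s = - \frac{13421}{40729}$ ($s = 62 \left(- \frac{1}{169}\right) + 9 \cdot \frac{1}{241} = - \frac{62}{169} + \frac{9}{241} = - \frac{13421}{40729} \approx -0.32952$)
$F{\left(3 \right)} \left(52 + 245\right) \left(61 + 95\right) + s = 3 \left(52 + 245\right) \left(61 + 95\right) - \frac{13421}{40729} = 3 \cdot 297 \cdot 156 - \frac{13421}{40729} = 3 \cdot 46332 - \frac{13421}{40729} = 138996 - \frac{13421}{40729} = \frac{5661154663}{40729}$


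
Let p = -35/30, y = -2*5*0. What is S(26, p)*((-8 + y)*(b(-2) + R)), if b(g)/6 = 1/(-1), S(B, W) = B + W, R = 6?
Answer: 0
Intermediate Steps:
y = 0 (y = -10*0 = 0)
p = -7/6 (p = -35*1/30 = -7/6 ≈ -1.1667)
b(g) = -6 (b(g) = 6/(-1) = 6*(-1) = -6)
S(26, p)*((-8 + y)*(b(-2) + R)) = (26 - 7/6)*((-8 + 0)*(-6 + 6)) = 149*(-8*0)/6 = (149/6)*0 = 0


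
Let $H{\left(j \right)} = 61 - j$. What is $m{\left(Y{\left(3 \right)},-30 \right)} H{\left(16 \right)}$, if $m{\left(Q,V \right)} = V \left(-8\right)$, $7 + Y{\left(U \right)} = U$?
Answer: $10800$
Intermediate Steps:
$Y{\left(U \right)} = -7 + U$
$m{\left(Q,V \right)} = - 8 V$
$m{\left(Y{\left(3 \right)},-30 \right)} H{\left(16 \right)} = \left(-8\right) \left(-30\right) \left(61 - 16\right) = 240 \left(61 - 16\right) = 240 \cdot 45 = 10800$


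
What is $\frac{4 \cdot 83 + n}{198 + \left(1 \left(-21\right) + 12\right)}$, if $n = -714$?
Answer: $- \frac{382}{189} \approx -2.0212$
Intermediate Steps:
$\frac{4 \cdot 83 + n}{198 + \left(1 \left(-21\right) + 12\right)} = \frac{4 \cdot 83 - 714}{198 + \left(1 \left(-21\right) + 12\right)} = \frac{332 - 714}{198 + \left(-21 + 12\right)} = - \frac{382}{198 - 9} = - \frac{382}{189}$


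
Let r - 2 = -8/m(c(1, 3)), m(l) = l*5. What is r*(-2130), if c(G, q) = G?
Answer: -852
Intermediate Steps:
m(l) = 5*l
r = ⅖ (r = 2 - 8/(5*1) = 2 - 8/5 = ⅖ ≈ 0.40000)
r*(-2130) = (⅖)*(-2130) = -852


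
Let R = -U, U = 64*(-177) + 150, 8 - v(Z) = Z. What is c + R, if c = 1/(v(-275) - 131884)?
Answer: 1471035977/131601 ≈ 11178.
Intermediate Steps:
v(Z) = 8 - Z
U = -11178 (U = -11328 + 150 = -11178)
R = 11178 (R = -1*(-11178) = 11178)
c = -1/131601 (c = 1/((8 - 1*(-275)) - 131884) = 1/((8 + 275) - 131884) = 1/(283 - 131884) = 1/(-131601) = -1/131601 ≈ -7.5987e-6)
c + R = -1/131601 + 11178 = 1471035977/131601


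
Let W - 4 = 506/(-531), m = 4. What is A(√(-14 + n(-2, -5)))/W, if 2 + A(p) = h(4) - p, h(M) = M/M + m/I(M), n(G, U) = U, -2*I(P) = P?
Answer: -1593/1618 - 531*I*√19/1618 ≈ -0.98455 - 1.4305*I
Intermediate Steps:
I(P) = -P/2
h(M) = 1 - 8/M (h(M) = M/M + 4/((-M/2)) = 1 + 4*(-2/M) = 1 - 8/M)
A(p) = -3 - p (A(p) = -2 + ((-8 + 4)/4 - p) = -2 + ((¼)*(-4) - p) = -2 + (-1 - p) = -3 - p)
W = 1618/531 (W = 4 + 506/(-531) = 4 + 506*(-1/531) = 4 - 506/531 = 1618/531 ≈ 3.0471)
A(√(-14 + n(-2, -5)))/W = (-3 - √(-14 - 5))/(1618/531) = (-3 - √(-19))*(531/1618) = (-3 - I*√19)*(531/1618) = -1593/1618 - 531*I*√19/1618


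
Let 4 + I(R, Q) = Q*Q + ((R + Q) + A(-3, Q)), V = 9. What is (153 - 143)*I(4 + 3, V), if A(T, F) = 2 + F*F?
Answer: 1760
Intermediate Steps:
A(T, F) = 2 + F²
I(R, Q) = -2 + Q + R + 2*Q² (I(R, Q) = -4 + (Q*Q + ((R + Q) + (2 + Q²))) = -4 + (Q² + ((Q + R) + (2 + Q²))) = -4 + (Q² + (2 + Q + R + Q²)) = -4 + (2 + Q + R + 2*Q²) = -2 + Q + R + 2*Q²)
(153 - 143)*I(4 + 3, V) = (153 - 143)*(-2 + 9 + (4 + 3) + 2*9²) = 10*(-2 + 9 + 7 + 2*81) = 10*(-2 + 9 + 7 + 162) = 10*176 = 1760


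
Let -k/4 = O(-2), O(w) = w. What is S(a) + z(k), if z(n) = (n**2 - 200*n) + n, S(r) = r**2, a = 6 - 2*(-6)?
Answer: -1204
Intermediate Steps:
a = 18 (a = 6 + 12 = 18)
k = 8 (k = -4*(-2) = 8)
z(n) = n**2 - 199*n
S(a) + z(k) = 18**2 + 8*(-199 + 8) = 324 + 8*(-191) = 324 - 1528 = -1204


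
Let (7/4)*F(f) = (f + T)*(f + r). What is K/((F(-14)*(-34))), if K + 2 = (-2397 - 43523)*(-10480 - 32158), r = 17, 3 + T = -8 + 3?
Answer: 6852779353/4488 ≈ 1.5269e+6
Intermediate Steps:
T = -8 (T = -3 + (-8 + 3) = -3 - 5 = -8)
F(f) = 4*(-8 + f)*(17 + f)/7 (F(f) = 4*((f - 8)*(f + 17))/7 = 4*((-8 + f)*(17 + f))/7 = 4*(-8 + f)*(17 + f)/7)
K = 1957936958 (K = -2 + (-2397 - 43523)*(-10480 - 32158) = -2 - 45920*(-42638) = -2 + 1957936960 = 1957936958)
K/((F(-14)*(-34))) = 1957936958/(((-544/7 + (4/7)*(-14)² + (36/7)*(-14))*(-34))) = 1957936958/(((-544/7 + (4/7)*196 - 72)*(-34))) = 1957936958/(((-544/7 + 112 - 72)*(-34))) = 1957936958/((-264/7*(-34))) = 1957936958/(8976/7) = 1957936958*(7/8976) = 6852779353/4488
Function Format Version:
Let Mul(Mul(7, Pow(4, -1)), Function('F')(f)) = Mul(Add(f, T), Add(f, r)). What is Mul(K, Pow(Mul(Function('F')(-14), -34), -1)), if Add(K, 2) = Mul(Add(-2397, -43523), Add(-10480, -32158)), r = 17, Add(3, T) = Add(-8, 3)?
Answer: Rational(6852779353, 4488) ≈ 1.5269e+6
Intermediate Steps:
T = -8 (T = Add(-3, Add(-8, 3)) = Add(-3, -5) = -8)
Function('F')(f) = Mul(Rational(4, 7), Add(-8, f), Add(17, f)) (Function('F')(f) = Mul(Rational(4, 7), Mul(Add(f, -8), Add(f, 17))) = Mul(Rational(4, 7), Mul(Add(-8, f), Add(17, f))) = Mul(Rational(4, 7), Add(-8, f), Add(17, f)))
K = 1957936958 (K = Add(-2, Mul(Add(-2397, -43523), Add(-10480, -32158))) = Add(-2, Mul(-45920, -42638)) = Add(-2, 1957936960) = 1957936958)
Mul(K, Pow(Mul(Function('F')(-14), -34), -1)) = Mul(1957936958, Pow(Mul(Add(Rational(-544, 7), Mul(Rational(4, 7), Pow(-14, 2)), Mul(Rational(36, 7), -14)), -34), -1)) = Mul(1957936958, Pow(Mul(Add(Rational(-544, 7), Mul(Rational(4, 7), 196), -72), -34), -1)) = Mul(1957936958, Pow(Mul(Add(Rational(-544, 7), 112, -72), -34), -1)) = Mul(1957936958, Pow(Mul(Rational(-264, 7), -34), -1)) = Mul(1957936958, Pow(Rational(8976, 7), -1)) = Mul(1957936958, Rational(7, 8976)) = Rational(6852779353, 4488)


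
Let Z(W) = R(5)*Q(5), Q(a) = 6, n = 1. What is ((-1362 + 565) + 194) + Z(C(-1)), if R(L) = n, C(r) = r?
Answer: -597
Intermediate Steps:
R(L) = 1
Z(W) = 6 (Z(W) = 1*6 = 6)
((-1362 + 565) + 194) + Z(C(-1)) = ((-1362 + 565) + 194) + 6 = (-797 + 194) + 6 = -603 + 6 = -597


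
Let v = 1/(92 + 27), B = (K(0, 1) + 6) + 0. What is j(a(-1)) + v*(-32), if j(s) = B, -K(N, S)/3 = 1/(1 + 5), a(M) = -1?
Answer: 1245/238 ≈ 5.2311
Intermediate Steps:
K(N, S) = -½ (K(N, S) = -3/(1 + 5) = -3/6 = -3*⅙ = -½)
B = 11/2 (B = (-½ + 6) + 0 = 11/2 + 0 = 11/2 ≈ 5.5000)
j(s) = 11/2
v = 1/119 ≈ 0.0084034
j(a(-1)) + v*(-32) = 11/2 + (1/119)*(-32) = 11/2 - 32/119 = 1245/238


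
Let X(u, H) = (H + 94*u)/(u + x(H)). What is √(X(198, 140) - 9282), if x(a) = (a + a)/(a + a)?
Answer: I*√363844834/199 ≈ 95.853*I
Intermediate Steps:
x(a) = 1 (x(a) = (2*a)/((2*a)) = (2*a)*(1/(2*a)) = 1)
X(u, H) = (H + 94*u)/(1 + u) (X(u, H) = (H + 94*u)/(u + 1) = (H + 94*u)/(1 + u))
√(X(198, 140) - 9282) = √((140 + 94*198)/(1 + 198) - 9282) = √((140 + 18612)/199 - 9282) = √((1/199)*18752 - 9282) = √(18752/199 - 9282) = √(-1828366/199) = I*√363844834/199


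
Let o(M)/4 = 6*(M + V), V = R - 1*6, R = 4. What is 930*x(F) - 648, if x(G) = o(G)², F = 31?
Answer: 450506232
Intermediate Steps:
V = -2 (V = 4 - 1*6 = 4 - 6 = -2)
o(M) = -48 + 24*M (o(M) = 4*(6*(M - 2)) = 4*(6*(-2 + M)) = 4*(-12 + 6*M) = -48 + 24*M)
x(G) = (-48 + 24*G)²
930*x(F) - 648 = 930*(576*(-2 + 31)²) - 648 = 930*(576*29²) - 648 = 930*(576*841) - 648 = 930*484416 - 648 = 450506880 - 648 = 450506232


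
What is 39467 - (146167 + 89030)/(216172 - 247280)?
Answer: 1227974633/31108 ≈ 39475.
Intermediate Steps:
39467 - (146167 + 89030)/(216172 - 247280) = 39467 - 235197/(-31108) = 39467 - 235197*(-1)/31108 = 39467 - 1*(-235197/31108) = 39467 + 235197/31108 = 1227974633/31108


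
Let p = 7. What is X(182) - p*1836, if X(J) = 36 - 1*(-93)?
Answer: -12723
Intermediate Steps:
X(J) = 129 (X(J) = 36 + 93 = 129)
X(182) - p*1836 = 129 - 7*1836 = 129 - 1*12852 = 129 - 12852 = -12723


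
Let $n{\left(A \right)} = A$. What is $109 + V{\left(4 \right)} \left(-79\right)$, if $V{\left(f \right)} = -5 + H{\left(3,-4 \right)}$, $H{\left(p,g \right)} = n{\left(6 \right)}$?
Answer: $30$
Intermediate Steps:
$H{\left(p,g \right)} = 6$
$V{\left(f \right)} = 1$ ($V{\left(f \right)} = -5 + 6 = 1$)
$109 + V{\left(4 \right)} \left(-79\right) = 109 + 1 \left(-79\right) = 109 - 79 = 30$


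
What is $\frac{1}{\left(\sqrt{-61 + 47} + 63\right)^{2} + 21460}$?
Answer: $\frac{25415}{646144489} - \frac{126 i \sqrt{14}}{646144489} \approx 3.9333 \cdot 10^{-5} - 7.2963 \cdot 10^{-7} i$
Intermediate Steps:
$\frac{1}{\left(\sqrt{-61 + 47} + 63\right)^{2} + 21460} = \frac{1}{\left(\sqrt{-14} + 63\right)^{2} + 21460} = \frac{1}{\left(i \sqrt{14} + 63\right)^{2} + 21460} = \frac{1}{\left(63 + i \sqrt{14}\right)^{2} + 21460} = \frac{1}{21460 + \left(63 + i \sqrt{14}\right)^{2}}$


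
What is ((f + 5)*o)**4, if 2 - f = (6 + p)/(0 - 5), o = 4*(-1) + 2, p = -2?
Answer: 37015056/625 ≈ 59224.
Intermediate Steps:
o = -2 (o = -4 + 2 = -2)
f = 14/5 (f = 2 - (6 - 2)/(0 - 5) = 2 - 4/(-5) = 2 - 4*(-1)/5 = 2 - 1*(-4/5) = 2 + 4/5 = 14/5 ≈ 2.8000)
((f + 5)*o)**4 = ((14/5 + 5)*(-2))**4 = ((39/5)*(-2))**4 = (-78/5)**4 = 37015056/625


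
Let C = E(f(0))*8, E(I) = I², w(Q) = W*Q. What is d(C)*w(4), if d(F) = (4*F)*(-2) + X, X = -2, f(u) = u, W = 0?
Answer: 0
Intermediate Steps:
w(Q) = 0 (w(Q) = 0*Q = 0)
C = 0 (C = 0²*8 = 0*8 = 0)
d(F) = -2 - 8*F (d(F) = (4*F)*(-2) - 2 = -8*F - 2 = -2 - 8*F)
d(C)*w(4) = (-2 - 8*0)*0 = (-2 + 0)*0 = -2*0 = 0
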